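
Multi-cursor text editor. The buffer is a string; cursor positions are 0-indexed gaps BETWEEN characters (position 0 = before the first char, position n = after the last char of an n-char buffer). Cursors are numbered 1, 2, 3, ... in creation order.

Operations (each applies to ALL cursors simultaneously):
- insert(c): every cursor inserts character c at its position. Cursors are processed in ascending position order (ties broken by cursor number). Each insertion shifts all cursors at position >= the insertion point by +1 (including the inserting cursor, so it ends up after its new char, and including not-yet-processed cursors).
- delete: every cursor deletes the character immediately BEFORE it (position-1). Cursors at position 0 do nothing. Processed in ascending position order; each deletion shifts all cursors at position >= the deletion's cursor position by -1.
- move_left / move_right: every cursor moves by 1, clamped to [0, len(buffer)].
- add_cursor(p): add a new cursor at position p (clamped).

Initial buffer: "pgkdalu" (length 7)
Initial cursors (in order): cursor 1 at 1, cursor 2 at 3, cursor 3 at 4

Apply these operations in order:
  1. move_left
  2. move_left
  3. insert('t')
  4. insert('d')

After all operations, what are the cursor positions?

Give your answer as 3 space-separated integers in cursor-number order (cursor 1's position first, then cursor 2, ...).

After op 1 (move_left): buffer="pgkdalu" (len 7), cursors c1@0 c2@2 c3@3, authorship .......
After op 2 (move_left): buffer="pgkdalu" (len 7), cursors c1@0 c2@1 c3@2, authorship .......
After op 3 (insert('t')): buffer="tptgtkdalu" (len 10), cursors c1@1 c2@3 c3@5, authorship 1.2.3.....
After op 4 (insert('d')): buffer="tdptdgtdkdalu" (len 13), cursors c1@2 c2@5 c3@8, authorship 11.22.33.....

Answer: 2 5 8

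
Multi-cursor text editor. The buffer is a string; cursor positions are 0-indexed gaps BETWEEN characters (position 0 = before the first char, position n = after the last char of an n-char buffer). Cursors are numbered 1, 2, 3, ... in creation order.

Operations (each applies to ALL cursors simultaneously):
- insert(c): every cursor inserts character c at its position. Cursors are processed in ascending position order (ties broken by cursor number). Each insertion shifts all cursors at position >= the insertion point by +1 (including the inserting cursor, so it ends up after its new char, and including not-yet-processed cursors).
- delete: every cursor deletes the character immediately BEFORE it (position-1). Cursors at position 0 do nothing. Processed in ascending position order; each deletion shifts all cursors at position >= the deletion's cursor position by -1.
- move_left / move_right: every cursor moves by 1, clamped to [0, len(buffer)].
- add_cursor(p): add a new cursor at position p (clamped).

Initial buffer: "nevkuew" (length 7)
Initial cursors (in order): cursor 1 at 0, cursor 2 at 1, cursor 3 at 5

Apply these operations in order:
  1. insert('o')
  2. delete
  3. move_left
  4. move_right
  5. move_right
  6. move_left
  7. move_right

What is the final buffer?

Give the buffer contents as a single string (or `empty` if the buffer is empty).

Answer: nevkuew

Derivation:
After op 1 (insert('o')): buffer="onoevkuoew" (len 10), cursors c1@1 c2@3 c3@8, authorship 1.2....3..
After op 2 (delete): buffer="nevkuew" (len 7), cursors c1@0 c2@1 c3@5, authorship .......
After op 3 (move_left): buffer="nevkuew" (len 7), cursors c1@0 c2@0 c3@4, authorship .......
After op 4 (move_right): buffer="nevkuew" (len 7), cursors c1@1 c2@1 c3@5, authorship .......
After op 5 (move_right): buffer="nevkuew" (len 7), cursors c1@2 c2@2 c3@6, authorship .......
After op 6 (move_left): buffer="nevkuew" (len 7), cursors c1@1 c2@1 c3@5, authorship .......
After op 7 (move_right): buffer="nevkuew" (len 7), cursors c1@2 c2@2 c3@6, authorship .......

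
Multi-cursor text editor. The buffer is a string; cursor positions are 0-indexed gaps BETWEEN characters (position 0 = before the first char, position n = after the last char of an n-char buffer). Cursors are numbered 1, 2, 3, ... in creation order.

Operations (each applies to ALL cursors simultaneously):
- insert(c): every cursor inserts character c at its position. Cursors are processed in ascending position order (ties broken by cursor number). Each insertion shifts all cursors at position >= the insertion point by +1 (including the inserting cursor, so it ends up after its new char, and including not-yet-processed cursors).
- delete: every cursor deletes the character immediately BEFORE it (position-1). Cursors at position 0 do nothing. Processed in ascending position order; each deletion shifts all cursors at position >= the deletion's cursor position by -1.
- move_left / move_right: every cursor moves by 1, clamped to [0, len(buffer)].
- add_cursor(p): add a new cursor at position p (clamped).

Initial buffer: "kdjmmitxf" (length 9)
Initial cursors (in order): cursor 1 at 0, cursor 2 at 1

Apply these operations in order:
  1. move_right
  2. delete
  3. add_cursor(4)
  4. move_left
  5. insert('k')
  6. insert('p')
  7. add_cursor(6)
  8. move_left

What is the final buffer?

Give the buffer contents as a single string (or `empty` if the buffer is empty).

After op 1 (move_right): buffer="kdjmmitxf" (len 9), cursors c1@1 c2@2, authorship .........
After op 2 (delete): buffer="jmmitxf" (len 7), cursors c1@0 c2@0, authorship .......
After op 3 (add_cursor(4)): buffer="jmmitxf" (len 7), cursors c1@0 c2@0 c3@4, authorship .......
After op 4 (move_left): buffer="jmmitxf" (len 7), cursors c1@0 c2@0 c3@3, authorship .......
After op 5 (insert('k')): buffer="kkjmmkitxf" (len 10), cursors c1@2 c2@2 c3@6, authorship 12...3....
After op 6 (insert('p')): buffer="kkppjmmkpitxf" (len 13), cursors c1@4 c2@4 c3@9, authorship 1212...33....
After op 7 (add_cursor(6)): buffer="kkppjmmkpitxf" (len 13), cursors c1@4 c2@4 c4@6 c3@9, authorship 1212...33....
After op 8 (move_left): buffer="kkppjmmkpitxf" (len 13), cursors c1@3 c2@3 c4@5 c3@8, authorship 1212...33....

Answer: kkppjmmkpitxf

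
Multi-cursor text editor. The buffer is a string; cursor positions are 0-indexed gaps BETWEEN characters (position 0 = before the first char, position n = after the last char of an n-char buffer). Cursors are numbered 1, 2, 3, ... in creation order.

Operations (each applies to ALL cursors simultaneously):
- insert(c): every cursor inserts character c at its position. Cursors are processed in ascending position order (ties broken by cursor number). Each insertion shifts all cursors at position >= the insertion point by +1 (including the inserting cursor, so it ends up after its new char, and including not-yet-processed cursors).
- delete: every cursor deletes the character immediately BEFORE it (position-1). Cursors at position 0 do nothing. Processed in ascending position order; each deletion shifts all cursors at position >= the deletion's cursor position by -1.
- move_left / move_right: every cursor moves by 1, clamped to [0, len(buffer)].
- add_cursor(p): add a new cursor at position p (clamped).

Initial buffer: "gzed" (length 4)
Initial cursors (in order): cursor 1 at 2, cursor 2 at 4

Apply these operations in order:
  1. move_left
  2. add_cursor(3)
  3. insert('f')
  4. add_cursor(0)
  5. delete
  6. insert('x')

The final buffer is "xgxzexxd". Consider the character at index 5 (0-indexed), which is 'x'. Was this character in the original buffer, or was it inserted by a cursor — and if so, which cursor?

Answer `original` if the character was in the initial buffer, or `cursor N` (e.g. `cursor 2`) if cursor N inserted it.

Answer: cursor 2

Derivation:
After op 1 (move_left): buffer="gzed" (len 4), cursors c1@1 c2@3, authorship ....
After op 2 (add_cursor(3)): buffer="gzed" (len 4), cursors c1@1 c2@3 c3@3, authorship ....
After op 3 (insert('f')): buffer="gfzeffd" (len 7), cursors c1@2 c2@6 c3@6, authorship .1..23.
After op 4 (add_cursor(0)): buffer="gfzeffd" (len 7), cursors c4@0 c1@2 c2@6 c3@6, authorship .1..23.
After op 5 (delete): buffer="gzed" (len 4), cursors c4@0 c1@1 c2@3 c3@3, authorship ....
After op 6 (insert('x')): buffer="xgxzexxd" (len 8), cursors c4@1 c1@3 c2@7 c3@7, authorship 4.1..23.
Authorship (.=original, N=cursor N): 4 . 1 . . 2 3 .
Index 5: author = 2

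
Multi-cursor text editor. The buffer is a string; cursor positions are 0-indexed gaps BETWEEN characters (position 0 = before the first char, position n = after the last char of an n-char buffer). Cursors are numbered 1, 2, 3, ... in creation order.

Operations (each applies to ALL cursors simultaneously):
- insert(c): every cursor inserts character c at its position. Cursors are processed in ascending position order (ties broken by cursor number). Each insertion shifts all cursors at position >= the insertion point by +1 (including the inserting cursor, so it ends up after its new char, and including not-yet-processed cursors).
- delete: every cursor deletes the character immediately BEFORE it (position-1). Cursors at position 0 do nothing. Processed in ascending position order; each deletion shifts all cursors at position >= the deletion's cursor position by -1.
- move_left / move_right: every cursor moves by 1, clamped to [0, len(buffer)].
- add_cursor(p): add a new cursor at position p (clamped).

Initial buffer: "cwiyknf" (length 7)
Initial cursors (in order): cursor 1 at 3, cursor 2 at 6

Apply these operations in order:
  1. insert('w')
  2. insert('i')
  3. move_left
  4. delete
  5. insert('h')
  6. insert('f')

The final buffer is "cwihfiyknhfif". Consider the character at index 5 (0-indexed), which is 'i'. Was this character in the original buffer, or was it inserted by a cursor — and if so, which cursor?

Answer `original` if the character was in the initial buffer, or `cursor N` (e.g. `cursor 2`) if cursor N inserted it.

Answer: cursor 1

Derivation:
After op 1 (insert('w')): buffer="cwiwyknwf" (len 9), cursors c1@4 c2@8, authorship ...1...2.
After op 2 (insert('i')): buffer="cwiwiyknwif" (len 11), cursors c1@5 c2@10, authorship ...11...22.
After op 3 (move_left): buffer="cwiwiyknwif" (len 11), cursors c1@4 c2@9, authorship ...11...22.
After op 4 (delete): buffer="cwiiyknif" (len 9), cursors c1@3 c2@7, authorship ...1...2.
After op 5 (insert('h')): buffer="cwihiyknhif" (len 11), cursors c1@4 c2@9, authorship ...11...22.
After op 6 (insert('f')): buffer="cwihfiyknhfif" (len 13), cursors c1@5 c2@11, authorship ...111...222.
Authorship (.=original, N=cursor N): . . . 1 1 1 . . . 2 2 2 .
Index 5: author = 1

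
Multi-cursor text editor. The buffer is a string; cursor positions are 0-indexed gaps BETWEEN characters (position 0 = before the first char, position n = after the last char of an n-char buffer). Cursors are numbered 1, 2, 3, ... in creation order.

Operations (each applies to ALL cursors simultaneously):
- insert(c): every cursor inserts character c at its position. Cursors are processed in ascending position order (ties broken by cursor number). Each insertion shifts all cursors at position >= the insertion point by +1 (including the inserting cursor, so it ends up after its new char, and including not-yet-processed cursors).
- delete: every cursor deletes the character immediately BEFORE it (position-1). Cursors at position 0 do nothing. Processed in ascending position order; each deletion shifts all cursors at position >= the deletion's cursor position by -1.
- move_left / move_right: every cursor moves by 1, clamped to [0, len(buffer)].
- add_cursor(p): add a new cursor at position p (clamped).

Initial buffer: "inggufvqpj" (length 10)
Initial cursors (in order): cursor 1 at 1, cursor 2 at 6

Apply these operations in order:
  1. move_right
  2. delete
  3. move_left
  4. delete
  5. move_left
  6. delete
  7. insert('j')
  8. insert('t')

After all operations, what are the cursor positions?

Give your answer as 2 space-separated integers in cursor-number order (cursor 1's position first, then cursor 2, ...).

After op 1 (move_right): buffer="inggufvqpj" (len 10), cursors c1@2 c2@7, authorship ..........
After op 2 (delete): buffer="iggufqpj" (len 8), cursors c1@1 c2@5, authorship ........
After op 3 (move_left): buffer="iggufqpj" (len 8), cursors c1@0 c2@4, authorship ........
After op 4 (delete): buffer="iggfqpj" (len 7), cursors c1@0 c2@3, authorship .......
After op 5 (move_left): buffer="iggfqpj" (len 7), cursors c1@0 c2@2, authorship .......
After op 6 (delete): buffer="igfqpj" (len 6), cursors c1@0 c2@1, authorship ......
After op 7 (insert('j')): buffer="jijgfqpj" (len 8), cursors c1@1 c2@3, authorship 1.2.....
After op 8 (insert('t')): buffer="jtijtgfqpj" (len 10), cursors c1@2 c2@5, authorship 11.22.....

Answer: 2 5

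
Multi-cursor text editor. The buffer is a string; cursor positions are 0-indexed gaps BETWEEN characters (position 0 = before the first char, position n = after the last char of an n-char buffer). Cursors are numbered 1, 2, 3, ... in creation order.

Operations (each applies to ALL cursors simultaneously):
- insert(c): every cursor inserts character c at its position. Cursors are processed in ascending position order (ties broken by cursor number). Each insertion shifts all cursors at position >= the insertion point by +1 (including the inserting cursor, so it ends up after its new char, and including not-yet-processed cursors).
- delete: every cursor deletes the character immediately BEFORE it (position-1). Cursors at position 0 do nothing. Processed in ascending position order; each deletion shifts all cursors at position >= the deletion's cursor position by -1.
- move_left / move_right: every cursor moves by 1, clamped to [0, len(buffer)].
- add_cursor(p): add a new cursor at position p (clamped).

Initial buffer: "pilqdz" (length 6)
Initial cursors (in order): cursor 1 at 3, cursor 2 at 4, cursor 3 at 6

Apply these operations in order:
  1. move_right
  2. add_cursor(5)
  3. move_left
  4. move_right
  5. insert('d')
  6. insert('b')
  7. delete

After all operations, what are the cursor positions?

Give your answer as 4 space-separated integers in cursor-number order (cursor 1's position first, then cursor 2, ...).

Answer: 5 8 10 8

Derivation:
After op 1 (move_right): buffer="pilqdz" (len 6), cursors c1@4 c2@5 c3@6, authorship ......
After op 2 (add_cursor(5)): buffer="pilqdz" (len 6), cursors c1@4 c2@5 c4@5 c3@6, authorship ......
After op 3 (move_left): buffer="pilqdz" (len 6), cursors c1@3 c2@4 c4@4 c3@5, authorship ......
After op 4 (move_right): buffer="pilqdz" (len 6), cursors c1@4 c2@5 c4@5 c3@6, authorship ......
After op 5 (insert('d')): buffer="pilqddddzd" (len 10), cursors c1@5 c2@8 c4@8 c3@10, authorship ....1.24.3
After op 6 (insert('b')): buffer="pilqdbdddbbzdb" (len 14), cursors c1@6 c2@11 c4@11 c3@14, authorship ....11.2424.33
After op 7 (delete): buffer="pilqddddzd" (len 10), cursors c1@5 c2@8 c4@8 c3@10, authorship ....1.24.3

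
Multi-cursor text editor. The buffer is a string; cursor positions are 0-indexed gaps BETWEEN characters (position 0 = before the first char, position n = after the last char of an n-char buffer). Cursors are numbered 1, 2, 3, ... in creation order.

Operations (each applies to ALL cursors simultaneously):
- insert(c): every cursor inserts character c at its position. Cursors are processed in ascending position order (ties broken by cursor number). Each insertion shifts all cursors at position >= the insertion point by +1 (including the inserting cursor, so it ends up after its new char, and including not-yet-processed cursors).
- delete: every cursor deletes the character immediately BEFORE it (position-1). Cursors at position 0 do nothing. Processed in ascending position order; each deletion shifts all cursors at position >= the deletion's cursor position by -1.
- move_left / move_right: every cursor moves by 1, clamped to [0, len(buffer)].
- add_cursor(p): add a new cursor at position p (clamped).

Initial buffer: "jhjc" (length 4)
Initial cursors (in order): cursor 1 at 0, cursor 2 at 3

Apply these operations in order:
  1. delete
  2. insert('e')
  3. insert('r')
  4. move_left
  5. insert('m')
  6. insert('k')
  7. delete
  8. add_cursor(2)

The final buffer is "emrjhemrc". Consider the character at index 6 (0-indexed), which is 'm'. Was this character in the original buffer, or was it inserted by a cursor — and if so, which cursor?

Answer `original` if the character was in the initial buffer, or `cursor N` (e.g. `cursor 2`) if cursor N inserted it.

Answer: cursor 2

Derivation:
After op 1 (delete): buffer="jhc" (len 3), cursors c1@0 c2@2, authorship ...
After op 2 (insert('e')): buffer="ejhec" (len 5), cursors c1@1 c2@4, authorship 1..2.
After op 3 (insert('r')): buffer="erjherc" (len 7), cursors c1@2 c2@6, authorship 11..22.
After op 4 (move_left): buffer="erjherc" (len 7), cursors c1@1 c2@5, authorship 11..22.
After op 5 (insert('m')): buffer="emrjhemrc" (len 9), cursors c1@2 c2@7, authorship 111..222.
After op 6 (insert('k')): buffer="emkrjhemkrc" (len 11), cursors c1@3 c2@9, authorship 1111..2222.
After op 7 (delete): buffer="emrjhemrc" (len 9), cursors c1@2 c2@7, authorship 111..222.
After op 8 (add_cursor(2)): buffer="emrjhemrc" (len 9), cursors c1@2 c3@2 c2@7, authorship 111..222.
Authorship (.=original, N=cursor N): 1 1 1 . . 2 2 2 .
Index 6: author = 2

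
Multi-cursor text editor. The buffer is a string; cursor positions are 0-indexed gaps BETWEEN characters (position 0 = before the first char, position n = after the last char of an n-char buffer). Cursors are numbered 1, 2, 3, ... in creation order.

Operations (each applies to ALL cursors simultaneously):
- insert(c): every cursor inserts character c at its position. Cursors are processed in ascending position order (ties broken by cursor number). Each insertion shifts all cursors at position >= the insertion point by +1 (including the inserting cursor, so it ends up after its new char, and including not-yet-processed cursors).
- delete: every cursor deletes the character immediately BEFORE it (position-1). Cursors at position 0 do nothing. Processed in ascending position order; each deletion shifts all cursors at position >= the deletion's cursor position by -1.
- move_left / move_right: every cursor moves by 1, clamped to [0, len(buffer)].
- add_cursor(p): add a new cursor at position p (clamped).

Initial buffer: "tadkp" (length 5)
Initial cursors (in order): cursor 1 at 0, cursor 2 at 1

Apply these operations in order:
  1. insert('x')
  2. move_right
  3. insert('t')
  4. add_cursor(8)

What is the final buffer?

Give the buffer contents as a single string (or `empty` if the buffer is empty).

Answer: xttxatdkp

Derivation:
After op 1 (insert('x')): buffer="xtxadkp" (len 7), cursors c1@1 c2@3, authorship 1.2....
After op 2 (move_right): buffer="xtxadkp" (len 7), cursors c1@2 c2@4, authorship 1.2....
After op 3 (insert('t')): buffer="xttxatdkp" (len 9), cursors c1@3 c2@6, authorship 1.12.2...
After op 4 (add_cursor(8)): buffer="xttxatdkp" (len 9), cursors c1@3 c2@6 c3@8, authorship 1.12.2...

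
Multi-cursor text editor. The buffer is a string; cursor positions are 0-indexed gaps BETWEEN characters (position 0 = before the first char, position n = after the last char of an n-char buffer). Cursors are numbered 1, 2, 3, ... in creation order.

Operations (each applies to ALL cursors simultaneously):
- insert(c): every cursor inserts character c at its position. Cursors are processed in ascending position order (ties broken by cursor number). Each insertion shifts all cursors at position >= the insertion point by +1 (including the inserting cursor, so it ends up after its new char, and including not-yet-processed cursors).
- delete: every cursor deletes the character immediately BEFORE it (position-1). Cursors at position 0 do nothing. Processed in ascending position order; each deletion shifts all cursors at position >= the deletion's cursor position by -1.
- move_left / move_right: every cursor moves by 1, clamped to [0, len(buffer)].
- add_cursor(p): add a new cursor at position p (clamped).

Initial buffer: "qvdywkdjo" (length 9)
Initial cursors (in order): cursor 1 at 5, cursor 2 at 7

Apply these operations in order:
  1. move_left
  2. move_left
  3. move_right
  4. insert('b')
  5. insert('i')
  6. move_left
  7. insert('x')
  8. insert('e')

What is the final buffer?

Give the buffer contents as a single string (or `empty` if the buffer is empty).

Answer: qvdybxeiwkbxeidjo

Derivation:
After op 1 (move_left): buffer="qvdywkdjo" (len 9), cursors c1@4 c2@6, authorship .........
After op 2 (move_left): buffer="qvdywkdjo" (len 9), cursors c1@3 c2@5, authorship .........
After op 3 (move_right): buffer="qvdywkdjo" (len 9), cursors c1@4 c2@6, authorship .........
After op 4 (insert('b')): buffer="qvdybwkbdjo" (len 11), cursors c1@5 c2@8, authorship ....1..2...
After op 5 (insert('i')): buffer="qvdybiwkbidjo" (len 13), cursors c1@6 c2@10, authorship ....11..22...
After op 6 (move_left): buffer="qvdybiwkbidjo" (len 13), cursors c1@5 c2@9, authorship ....11..22...
After op 7 (insert('x')): buffer="qvdybxiwkbxidjo" (len 15), cursors c1@6 c2@11, authorship ....111..222...
After op 8 (insert('e')): buffer="qvdybxeiwkbxeidjo" (len 17), cursors c1@7 c2@13, authorship ....1111..2222...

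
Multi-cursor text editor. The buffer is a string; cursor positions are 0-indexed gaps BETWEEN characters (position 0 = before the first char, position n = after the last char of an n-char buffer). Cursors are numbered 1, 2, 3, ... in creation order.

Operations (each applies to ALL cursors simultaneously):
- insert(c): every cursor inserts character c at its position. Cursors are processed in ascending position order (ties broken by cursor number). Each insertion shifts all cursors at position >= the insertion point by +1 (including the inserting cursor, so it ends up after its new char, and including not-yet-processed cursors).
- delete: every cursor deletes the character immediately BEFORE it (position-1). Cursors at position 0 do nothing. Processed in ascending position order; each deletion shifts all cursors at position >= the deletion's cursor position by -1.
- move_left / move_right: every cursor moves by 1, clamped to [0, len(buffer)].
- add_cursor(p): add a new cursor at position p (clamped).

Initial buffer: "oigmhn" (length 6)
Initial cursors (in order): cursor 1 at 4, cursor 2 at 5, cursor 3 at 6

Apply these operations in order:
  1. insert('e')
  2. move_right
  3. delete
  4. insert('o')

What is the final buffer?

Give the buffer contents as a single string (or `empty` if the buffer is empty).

After op 1 (insert('e')): buffer="oigmehene" (len 9), cursors c1@5 c2@7 c3@9, authorship ....1.2.3
After op 2 (move_right): buffer="oigmehene" (len 9), cursors c1@6 c2@8 c3@9, authorship ....1.2.3
After op 3 (delete): buffer="oigmee" (len 6), cursors c1@5 c2@6 c3@6, authorship ....12
After op 4 (insert('o')): buffer="oigmeoeoo" (len 9), cursors c1@6 c2@9 c3@9, authorship ....11223

Answer: oigmeoeoo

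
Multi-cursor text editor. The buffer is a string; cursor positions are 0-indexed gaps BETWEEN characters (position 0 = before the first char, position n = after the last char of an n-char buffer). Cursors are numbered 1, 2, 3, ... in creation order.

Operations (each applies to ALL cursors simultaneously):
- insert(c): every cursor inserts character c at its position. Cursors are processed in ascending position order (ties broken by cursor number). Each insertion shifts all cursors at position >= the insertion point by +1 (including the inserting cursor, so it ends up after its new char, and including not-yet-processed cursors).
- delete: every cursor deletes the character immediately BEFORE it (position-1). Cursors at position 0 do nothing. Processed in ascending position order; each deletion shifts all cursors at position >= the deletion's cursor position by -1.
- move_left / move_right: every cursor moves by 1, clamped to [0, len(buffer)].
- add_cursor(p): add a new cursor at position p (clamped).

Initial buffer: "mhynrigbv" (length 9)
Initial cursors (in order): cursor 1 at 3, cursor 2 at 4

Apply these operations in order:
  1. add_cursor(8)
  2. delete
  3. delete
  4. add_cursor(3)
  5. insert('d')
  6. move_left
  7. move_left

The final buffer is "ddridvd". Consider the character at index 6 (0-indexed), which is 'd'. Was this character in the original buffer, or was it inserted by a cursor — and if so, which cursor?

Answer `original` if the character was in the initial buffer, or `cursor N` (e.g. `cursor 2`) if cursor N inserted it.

After op 1 (add_cursor(8)): buffer="mhynrigbv" (len 9), cursors c1@3 c2@4 c3@8, authorship .........
After op 2 (delete): buffer="mhrigv" (len 6), cursors c1@2 c2@2 c3@5, authorship ......
After op 3 (delete): buffer="riv" (len 3), cursors c1@0 c2@0 c3@2, authorship ...
After op 4 (add_cursor(3)): buffer="riv" (len 3), cursors c1@0 c2@0 c3@2 c4@3, authorship ...
After op 5 (insert('d')): buffer="ddridvd" (len 7), cursors c1@2 c2@2 c3@5 c4@7, authorship 12..3.4
After op 6 (move_left): buffer="ddridvd" (len 7), cursors c1@1 c2@1 c3@4 c4@6, authorship 12..3.4
After op 7 (move_left): buffer="ddridvd" (len 7), cursors c1@0 c2@0 c3@3 c4@5, authorship 12..3.4
Authorship (.=original, N=cursor N): 1 2 . . 3 . 4
Index 6: author = 4

Answer: cursor 4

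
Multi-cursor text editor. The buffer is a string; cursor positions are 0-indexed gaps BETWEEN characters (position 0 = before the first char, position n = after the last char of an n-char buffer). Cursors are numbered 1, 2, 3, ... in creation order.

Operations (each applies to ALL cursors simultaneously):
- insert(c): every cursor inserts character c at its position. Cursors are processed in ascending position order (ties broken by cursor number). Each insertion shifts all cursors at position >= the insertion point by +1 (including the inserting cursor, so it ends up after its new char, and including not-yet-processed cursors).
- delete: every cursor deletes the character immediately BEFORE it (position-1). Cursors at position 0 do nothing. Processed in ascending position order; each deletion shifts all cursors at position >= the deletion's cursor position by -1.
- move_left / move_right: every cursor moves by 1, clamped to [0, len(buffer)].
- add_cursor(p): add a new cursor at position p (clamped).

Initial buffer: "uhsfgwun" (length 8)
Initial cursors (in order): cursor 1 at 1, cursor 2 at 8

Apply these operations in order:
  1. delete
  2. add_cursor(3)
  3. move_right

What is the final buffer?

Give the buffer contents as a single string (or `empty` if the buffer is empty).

After op 1 (delete): buffer="hsfgwu" (len 6), cursors c1@0 c2@6, authorship ......
After op 2 (add_cursor(3)): buffer="hsfgwu" (len 6), cursors c1@0 c3@3 c2@6, authorship ......
After op 3 (move_right): buffer="hsfgwu" (len 6), cursors c1@1 c3@4 c2@6, authorship ......

Answer: hsfgwu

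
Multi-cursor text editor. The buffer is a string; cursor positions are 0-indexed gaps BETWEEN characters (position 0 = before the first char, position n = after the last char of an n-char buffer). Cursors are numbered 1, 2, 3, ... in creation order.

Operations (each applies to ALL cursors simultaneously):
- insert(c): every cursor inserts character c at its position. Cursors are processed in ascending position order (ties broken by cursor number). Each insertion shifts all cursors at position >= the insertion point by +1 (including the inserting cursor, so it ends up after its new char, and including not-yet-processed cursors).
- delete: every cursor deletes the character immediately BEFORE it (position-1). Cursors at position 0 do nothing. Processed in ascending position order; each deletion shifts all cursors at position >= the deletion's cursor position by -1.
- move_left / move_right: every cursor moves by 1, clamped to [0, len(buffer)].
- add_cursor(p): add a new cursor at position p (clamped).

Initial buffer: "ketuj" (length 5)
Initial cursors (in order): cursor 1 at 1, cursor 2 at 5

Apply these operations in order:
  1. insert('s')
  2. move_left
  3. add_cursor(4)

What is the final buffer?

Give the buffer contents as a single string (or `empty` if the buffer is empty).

Answer: ksetujs

Derivation:
After op 1 (insert('s')): buffer="ksetujs" (len 7), cursors c1@2 c2@7, authorship .1....2
After op 2 (move_left): buffer="ksetujs" (len 7), cursors c1@1 c2@6, authorship .1....2
After op 3 (add_cursor(4)): buffer="ksetujs" (len 7), cursors c1@1 c3@4 c2@6, authorship .1....2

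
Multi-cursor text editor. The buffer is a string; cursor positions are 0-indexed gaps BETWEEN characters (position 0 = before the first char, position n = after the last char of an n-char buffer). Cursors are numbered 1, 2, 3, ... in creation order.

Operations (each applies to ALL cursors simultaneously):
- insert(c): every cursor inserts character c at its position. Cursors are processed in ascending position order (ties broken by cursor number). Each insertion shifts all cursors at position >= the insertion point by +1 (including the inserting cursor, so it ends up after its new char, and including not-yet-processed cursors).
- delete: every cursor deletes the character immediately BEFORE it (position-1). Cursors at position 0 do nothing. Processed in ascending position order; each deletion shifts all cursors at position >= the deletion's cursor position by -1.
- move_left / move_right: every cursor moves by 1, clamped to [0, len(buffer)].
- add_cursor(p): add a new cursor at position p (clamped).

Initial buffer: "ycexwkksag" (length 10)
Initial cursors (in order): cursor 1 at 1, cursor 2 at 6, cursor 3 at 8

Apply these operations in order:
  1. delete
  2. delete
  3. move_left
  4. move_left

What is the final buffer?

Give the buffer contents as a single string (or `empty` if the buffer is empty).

Answer: cexag

Derivation:
After op 1 (delete): buffer="cexwkag" (len 7), cursors c1@0 c2@4 c3@5, authorship .......
After op 2 (delete): buffer="cexag" (len 5), cursors c1@0 c2@3 c3@3, authorship .....
After op 3 (move_left): buffer="cexag" (len 5), cursors c1@0 c2@2 c3@2, authorship .....
After op 4 (move_left): buffer="cexag" (len 5), cursors c1@0 c2@1 c3@1, authorship .....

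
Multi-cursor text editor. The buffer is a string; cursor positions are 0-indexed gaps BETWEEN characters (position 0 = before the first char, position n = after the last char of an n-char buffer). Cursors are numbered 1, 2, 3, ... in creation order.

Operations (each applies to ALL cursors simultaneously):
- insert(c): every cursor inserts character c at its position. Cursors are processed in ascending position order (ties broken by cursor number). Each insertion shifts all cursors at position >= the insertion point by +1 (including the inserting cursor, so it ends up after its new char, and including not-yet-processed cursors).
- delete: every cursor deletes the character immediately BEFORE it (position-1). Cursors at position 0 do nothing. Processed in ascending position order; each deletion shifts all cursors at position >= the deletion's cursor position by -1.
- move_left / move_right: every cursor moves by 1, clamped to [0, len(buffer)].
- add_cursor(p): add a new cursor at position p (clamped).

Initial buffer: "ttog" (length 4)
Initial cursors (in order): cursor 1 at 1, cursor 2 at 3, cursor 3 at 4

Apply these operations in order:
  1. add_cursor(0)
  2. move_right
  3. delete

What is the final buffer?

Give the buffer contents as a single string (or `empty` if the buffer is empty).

After op 1 (add_cursor(0)): buffer="ttog" (len 4), cursors c4@0 c1@1 c2@3 c3@4, authorship ....
After op 2 (move_right): buffer="ttog" (len 4), cursors c4@1 c1@2 c2@4 c3@4, authorship ....
After op 3 (delete): buffer="" (len 0), cursors c1@0 c2@0 c3@0 c4@0, authorship 

Answer: empty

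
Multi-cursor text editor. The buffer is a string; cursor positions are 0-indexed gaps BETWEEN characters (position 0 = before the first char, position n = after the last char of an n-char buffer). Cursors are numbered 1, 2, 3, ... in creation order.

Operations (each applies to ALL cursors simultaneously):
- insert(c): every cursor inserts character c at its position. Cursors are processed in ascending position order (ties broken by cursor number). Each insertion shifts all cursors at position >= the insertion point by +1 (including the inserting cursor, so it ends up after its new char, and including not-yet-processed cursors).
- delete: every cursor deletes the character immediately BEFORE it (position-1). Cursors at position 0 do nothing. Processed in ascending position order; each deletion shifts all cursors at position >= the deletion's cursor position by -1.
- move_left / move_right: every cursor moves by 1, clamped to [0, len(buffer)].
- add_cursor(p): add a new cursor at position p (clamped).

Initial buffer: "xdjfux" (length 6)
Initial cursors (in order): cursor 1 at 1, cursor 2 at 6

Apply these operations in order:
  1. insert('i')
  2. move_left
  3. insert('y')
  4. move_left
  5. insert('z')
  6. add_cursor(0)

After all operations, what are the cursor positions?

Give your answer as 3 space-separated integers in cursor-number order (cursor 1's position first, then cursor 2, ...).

After op 1 (insert('i')): buffer="xidjfuxi" (len 8), cursors c1@2 c2@8, authorship .1.....2
After op 2 (move_left): buffer="xidjfuxi" (len 8), cursors c1@1 c2@7, authorship .1.....2
After op 3 (insert('y')): buffer="xyidjfuxyi" (len 10), cursors c1@2 c2@9, authorship .11.....22
After op 4 (move_left): buffer="xyidjfuxyi" (len 10), cursors c1@1 c2@8, authorship .11.....22
After op 5 (insert('z')): buffer="xzyidjfuxzyi" (len 12), cursors c1@2 c2@10, authorship .111.....222
After op 6 (add_cursor(0)): buffer="xzyidjfuxzyi" (len 12), cursors c3@0 c1@2 c2@10, authorship .111.....222

Answer: 2 10 0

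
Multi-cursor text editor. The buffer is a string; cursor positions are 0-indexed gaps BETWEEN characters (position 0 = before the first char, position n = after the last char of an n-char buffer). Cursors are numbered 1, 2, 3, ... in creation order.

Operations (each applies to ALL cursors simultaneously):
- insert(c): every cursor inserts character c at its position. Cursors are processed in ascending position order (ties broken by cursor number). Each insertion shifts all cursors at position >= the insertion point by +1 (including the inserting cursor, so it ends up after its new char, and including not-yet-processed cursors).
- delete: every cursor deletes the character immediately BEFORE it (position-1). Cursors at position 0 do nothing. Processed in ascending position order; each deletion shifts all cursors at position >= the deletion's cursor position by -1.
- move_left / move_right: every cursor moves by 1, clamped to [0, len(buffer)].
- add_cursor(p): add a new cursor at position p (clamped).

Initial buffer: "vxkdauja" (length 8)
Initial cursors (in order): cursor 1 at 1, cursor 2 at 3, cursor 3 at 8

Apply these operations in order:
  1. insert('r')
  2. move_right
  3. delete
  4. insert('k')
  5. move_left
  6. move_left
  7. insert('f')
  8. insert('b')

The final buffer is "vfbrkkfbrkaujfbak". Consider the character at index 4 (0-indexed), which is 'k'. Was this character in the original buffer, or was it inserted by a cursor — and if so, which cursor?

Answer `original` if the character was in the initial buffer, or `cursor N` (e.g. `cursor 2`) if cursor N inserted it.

Answer: cursor 1

Derivation:
After op 1 (insert('r')): buffer="vrxkrdaujar" (len 11), cursors c1@2 c2@5 c3@11, authorship .1..2.....3
After op 2 (move_right): buffer="vrxkrdaujar" (len 11), cursors c1@3 c2@6 c3@11, authorship .1..2.....3
After op 3 (delete): buffer="vrkrauja" (len 8), cursors c1@2 c2@4 c3@8, authorship .1.2....
After op 4 (insert('k')): buffer="vrkkrkaujak" (len 11), cursors c1@3 c2@6 c3@11, authorship .11.22....3
After op 5 (move_left): buffer="vrkkrkaujak" (len 11), cursors c1@2 c2@5 c3@10, authorship .11.22....3
After op 6 (move_left): buffer="vrkkrkaujak" (len 11), cursors c1@1 c2@4 c3@9, authorship .11.22....3
After op 7 (insert('f')): buffer="vfrkkfrkaujfak" (len 14), cursors c1@2 c2@6 c3@12, authorship .111.222...3.3
After op 8 (insert('b')): buffer="vfbrkkfbrkaujfbak" (len 17), cursors c1@3 c2@8 c3@15, authorship .1111.2222...33.3
Authorship (.=original, N=cursor N): . 1 1 1 1 . 2 2 2 2 . . . 3 3 . 3
Index 4: author = 1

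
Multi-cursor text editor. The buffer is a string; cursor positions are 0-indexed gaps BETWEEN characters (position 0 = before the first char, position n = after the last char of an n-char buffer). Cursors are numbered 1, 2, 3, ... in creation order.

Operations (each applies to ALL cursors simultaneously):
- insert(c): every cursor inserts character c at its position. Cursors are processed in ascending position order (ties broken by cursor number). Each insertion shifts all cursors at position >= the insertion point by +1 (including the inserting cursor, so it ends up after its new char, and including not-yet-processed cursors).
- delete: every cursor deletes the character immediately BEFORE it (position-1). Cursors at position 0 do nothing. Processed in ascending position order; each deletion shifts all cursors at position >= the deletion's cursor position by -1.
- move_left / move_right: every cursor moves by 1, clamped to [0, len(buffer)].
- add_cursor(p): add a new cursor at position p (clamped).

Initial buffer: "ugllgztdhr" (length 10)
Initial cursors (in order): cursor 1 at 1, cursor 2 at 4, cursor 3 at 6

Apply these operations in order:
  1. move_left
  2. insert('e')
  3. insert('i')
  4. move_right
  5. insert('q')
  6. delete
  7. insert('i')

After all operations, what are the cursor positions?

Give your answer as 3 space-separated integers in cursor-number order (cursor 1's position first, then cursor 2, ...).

Answer: 4 10 15

Derivation:
After op 1 (move_left): buffer="ugllgztdhr" (len 10), cursors c1@0 c2@3 c3@5, authorship ..........
After op 2 (insert('e')): buffer="euglelgeztdhr" (len 13), cursors c1@1 c2@5 c3@8, authorship 1...2..3.....
After op 3 (insert('i')): buffer="eiugleilgeiztdhr" (len 16), cursors c1@2 c2@7 c3@11, authorship 11...22..33.....
After op 4 (move_right): buffer="eiugleilgeiztdhr" (len 16), cursors c1@3 c2@8 c3@12, authorship 11...22..33.....
After op 5 (insert('q')): buffer="eiuqgleilqgeizqtdhr" (len 19), cursors c1@4 c2@10 c3@15, authorship 11.1..22.2.33.3....
After op 6 (delete): buffer="eiugleilgeiztdhr" (len 16), cursors c1@3 c2@8 c3@12, authorship 11...22..33.....
After op 7 (insert('i')): buffer="eiuigleiligeizitdhr" (len 19), cursors c1@4 c2@10 c3@15, authorship 11.1..22.2.33.3....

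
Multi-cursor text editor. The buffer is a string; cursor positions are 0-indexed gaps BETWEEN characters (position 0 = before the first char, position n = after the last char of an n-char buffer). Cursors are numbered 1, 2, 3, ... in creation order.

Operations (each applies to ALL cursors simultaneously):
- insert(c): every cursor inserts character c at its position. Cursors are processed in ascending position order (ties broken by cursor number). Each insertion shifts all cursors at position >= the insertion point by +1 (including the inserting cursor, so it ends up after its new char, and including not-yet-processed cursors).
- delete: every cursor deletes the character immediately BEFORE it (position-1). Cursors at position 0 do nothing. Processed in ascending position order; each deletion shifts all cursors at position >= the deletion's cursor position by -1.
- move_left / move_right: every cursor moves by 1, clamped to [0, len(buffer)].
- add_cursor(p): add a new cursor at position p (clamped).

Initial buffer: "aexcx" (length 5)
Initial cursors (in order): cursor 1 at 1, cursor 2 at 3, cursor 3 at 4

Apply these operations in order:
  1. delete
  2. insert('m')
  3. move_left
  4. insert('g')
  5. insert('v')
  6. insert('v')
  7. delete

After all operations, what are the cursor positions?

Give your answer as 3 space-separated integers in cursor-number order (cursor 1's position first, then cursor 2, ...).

After op 1 (delete): buffer="ex" (len 2), cursors c1@0 c2@1 c3@1, authorship ..
After op 2 (insert('m')): buffer="memmx" (len 5), cursors c1@1 c2@4 c3@4, authorship 1.23.
After op 3 (move_left): buffer="memmx" (len 5), cursors c1@0 c2@3 c3@3, authorship 1.23.
After op 4 (insert('g')): buffer="gmemggmx" (len 8), cursors c1@1 c2@6 c3@6, authorship 11.2233.
After op 5 (insert('v')): buffer="gvmemggvvmx" (len 11), cursors c1@2 c2@9 c3@9, authorship 111.223233.
After op 6 (insert('v')): buffer="gvvmemggvvvvmx" (len 14), cursors c1@3 c2@12 c3@12, authorship 1111.22323233.
After op 7 (delete): buffer="gvmemggvvmx" (len 11), cursors c1@2 c2@9 c3@9, authorship 111.223233.

Answer: 2 9 9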